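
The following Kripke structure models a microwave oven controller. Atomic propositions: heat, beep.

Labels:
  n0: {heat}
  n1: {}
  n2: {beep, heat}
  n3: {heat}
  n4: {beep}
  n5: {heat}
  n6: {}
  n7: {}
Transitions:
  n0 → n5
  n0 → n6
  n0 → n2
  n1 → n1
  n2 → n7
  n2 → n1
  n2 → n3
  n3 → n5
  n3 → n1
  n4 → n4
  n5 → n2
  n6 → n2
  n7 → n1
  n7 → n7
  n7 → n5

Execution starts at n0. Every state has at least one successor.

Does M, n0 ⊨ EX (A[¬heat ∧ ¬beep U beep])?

States satisfying A[¬heat ∧ ¬beep U beep]: {n2, n4, n6}.
States satisfying EX (A[¬heat ∧ ¬beep U beep]): {n0, n4, n5, n6}.
n0 ∈ Sat(EX (A[¬heat ∧ ¬beep U beep])).

Yes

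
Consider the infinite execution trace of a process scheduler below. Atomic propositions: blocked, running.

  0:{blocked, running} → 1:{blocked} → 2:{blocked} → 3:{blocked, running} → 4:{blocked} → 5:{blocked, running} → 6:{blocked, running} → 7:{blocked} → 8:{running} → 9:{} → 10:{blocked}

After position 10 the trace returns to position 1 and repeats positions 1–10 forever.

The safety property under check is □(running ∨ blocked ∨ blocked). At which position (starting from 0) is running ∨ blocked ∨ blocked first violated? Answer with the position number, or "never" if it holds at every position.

Check running ∨ blocked ∨ blocked at each position in order: 0 ✓, 1 ✓, 2 ✓, 3 ✓, 4 ✓, 5 ✓, 6 ✓, 7 ✓, 8 ✓.
At position 9 the labels are {}, so running ∨ blocked ∨ blocked is false there. This is the first violation.

9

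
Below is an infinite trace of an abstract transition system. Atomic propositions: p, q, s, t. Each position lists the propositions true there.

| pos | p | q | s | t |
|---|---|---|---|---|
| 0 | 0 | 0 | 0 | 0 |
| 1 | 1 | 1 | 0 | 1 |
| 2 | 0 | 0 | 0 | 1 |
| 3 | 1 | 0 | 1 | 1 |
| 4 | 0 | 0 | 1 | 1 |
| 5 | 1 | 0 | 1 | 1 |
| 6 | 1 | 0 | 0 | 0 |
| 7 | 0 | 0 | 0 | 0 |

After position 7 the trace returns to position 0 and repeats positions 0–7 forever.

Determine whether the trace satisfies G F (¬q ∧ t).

Holds

F (¬q ∧ t) holds at every position 0..7, and those are all positions ever visited, so G F (¬q ∧ t) holds.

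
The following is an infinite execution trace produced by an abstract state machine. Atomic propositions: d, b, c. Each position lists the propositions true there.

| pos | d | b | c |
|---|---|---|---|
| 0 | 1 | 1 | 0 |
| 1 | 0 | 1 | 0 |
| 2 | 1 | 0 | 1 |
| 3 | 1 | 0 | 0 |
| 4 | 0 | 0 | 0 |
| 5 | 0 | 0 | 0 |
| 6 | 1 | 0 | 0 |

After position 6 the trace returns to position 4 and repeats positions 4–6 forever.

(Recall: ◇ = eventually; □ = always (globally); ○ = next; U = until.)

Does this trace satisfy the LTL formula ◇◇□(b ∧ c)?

Violated

◇□(b ∧ c) is false at every position 0..6, so it never becomes true and ◇◇□(b ∧ c) fails.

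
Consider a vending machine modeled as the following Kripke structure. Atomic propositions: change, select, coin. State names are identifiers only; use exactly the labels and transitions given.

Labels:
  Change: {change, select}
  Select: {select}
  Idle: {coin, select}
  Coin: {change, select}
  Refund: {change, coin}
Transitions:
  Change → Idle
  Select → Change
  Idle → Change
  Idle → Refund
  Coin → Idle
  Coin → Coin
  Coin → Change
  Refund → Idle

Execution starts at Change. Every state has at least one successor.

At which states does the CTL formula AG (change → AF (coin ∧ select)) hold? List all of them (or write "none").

{Change, Select, Idle, Refund}

States satisfying change → AF (coin ∧ select): {Change, Select, Idle, Refund}.
States satisfying AG (change → AF (coin ∧ select)): {Change, Select, Idle, Refund}.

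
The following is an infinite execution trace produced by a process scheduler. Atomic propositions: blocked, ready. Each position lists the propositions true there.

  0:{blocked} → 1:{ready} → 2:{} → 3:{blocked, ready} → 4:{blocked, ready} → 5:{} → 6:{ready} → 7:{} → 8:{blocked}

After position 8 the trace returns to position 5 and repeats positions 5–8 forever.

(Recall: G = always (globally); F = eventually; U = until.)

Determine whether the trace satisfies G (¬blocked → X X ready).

¬blocked → X X ready must hold at every position from 0 onward. It fails at position 5, so G (¬blocked → X X ready) is false.
Positions where ¬blocked holds: 1, 2, 5, 6, 7.
Check X X ready at each: 1→ok, 2→ok, 5→fails, 6→fails, 7→fails.

Violated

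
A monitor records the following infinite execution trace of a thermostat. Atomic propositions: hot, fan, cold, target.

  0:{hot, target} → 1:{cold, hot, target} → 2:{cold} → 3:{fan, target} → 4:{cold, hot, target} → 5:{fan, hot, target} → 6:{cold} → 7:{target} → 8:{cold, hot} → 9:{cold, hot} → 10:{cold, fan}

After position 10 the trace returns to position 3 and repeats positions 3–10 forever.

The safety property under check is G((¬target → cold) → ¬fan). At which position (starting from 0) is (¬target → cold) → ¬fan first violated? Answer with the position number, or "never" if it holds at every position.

Check (¬target → cold) → ¬fan at each position in order: 0 ✓, 1 ✓, 2 ✓.
At position 3 the labels are {fan, target}, so (¬target → cold) → ¬fan is false there. This is the first violation.

3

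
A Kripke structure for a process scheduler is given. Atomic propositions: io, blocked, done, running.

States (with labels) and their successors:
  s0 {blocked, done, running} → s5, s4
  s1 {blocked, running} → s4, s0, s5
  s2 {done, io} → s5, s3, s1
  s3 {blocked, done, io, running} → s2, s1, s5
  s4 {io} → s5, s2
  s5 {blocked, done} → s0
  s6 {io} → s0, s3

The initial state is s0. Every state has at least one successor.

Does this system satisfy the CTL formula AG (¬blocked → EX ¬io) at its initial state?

States satisfying ¬blocked → EX ¬io: {s0, s1, s2, s3, s4, s5, s6}.
States satisfying AG (¬blocked → EX ¬io): {s0, s1, s2, s3, s4, s5, s6}.
Every state reachable from s0 satisfies ¬blocked → EX ¬io.
s0 ∈ Sat(AG (¬blocked → EX ¬io)).

Yes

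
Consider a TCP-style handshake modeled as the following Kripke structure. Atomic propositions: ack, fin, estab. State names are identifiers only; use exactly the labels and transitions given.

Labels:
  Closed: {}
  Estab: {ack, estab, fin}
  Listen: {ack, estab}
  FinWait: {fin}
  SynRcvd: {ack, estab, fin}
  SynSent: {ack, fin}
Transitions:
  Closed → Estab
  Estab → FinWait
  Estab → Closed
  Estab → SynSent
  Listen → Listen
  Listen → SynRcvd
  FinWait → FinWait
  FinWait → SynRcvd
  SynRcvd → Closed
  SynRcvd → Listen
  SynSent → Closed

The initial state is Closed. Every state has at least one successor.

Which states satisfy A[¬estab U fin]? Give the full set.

States satisfying ¬estab: {Closed, FinWait, SynSent}.
States satisfying fin: {Estab, FinWait, SynRcvd, SynSent}.
States satisfying A[¬estab U fin]: {Closed, Estab, FinWait, SynRcvd, SynSent}.

{Closed, Estab, FinWait, SynRcvd, SynSent}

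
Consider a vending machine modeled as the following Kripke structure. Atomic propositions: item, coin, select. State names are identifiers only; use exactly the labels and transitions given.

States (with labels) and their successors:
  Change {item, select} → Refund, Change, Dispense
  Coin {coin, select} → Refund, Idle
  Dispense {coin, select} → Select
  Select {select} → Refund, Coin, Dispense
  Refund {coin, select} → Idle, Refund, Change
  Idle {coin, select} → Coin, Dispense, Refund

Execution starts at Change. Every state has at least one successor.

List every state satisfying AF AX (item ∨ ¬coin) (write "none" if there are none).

{Dispense}

States satisfying AX (item ∨ ¬coin): {Dispense}.
States satisfying AF AX (item ∨ ¬coin): {Dispense}.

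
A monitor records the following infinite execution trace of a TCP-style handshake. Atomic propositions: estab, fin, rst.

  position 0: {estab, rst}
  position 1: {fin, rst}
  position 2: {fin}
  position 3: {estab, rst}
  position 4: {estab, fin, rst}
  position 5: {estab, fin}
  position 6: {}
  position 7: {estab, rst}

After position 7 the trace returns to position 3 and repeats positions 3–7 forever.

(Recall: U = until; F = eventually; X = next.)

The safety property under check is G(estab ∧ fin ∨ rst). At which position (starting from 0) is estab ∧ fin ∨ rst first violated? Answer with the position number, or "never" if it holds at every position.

2

Check estab ∧ fin ∨ rst at each position in order: 0 ✓, 1 ✓.
At position 2 the labels are {fin}, so estab ∧ fin ∨ rst is false there. This is the first violation.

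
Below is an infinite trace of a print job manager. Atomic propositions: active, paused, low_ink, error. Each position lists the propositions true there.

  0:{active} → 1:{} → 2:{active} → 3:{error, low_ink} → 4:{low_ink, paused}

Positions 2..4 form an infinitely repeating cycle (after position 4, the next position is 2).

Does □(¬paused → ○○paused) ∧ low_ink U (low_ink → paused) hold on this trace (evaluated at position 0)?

No

¬paused → ○○paused must hold at every position from 0 onward. It fails at position 0, so □(¬paused → ○○paused) is false.
Positions where ¬paused holds: 0, 1, 2, 3.
Check ○○paused at each: 0→fails, 1→fails, 2→ok, 3→fails.
Walking from position 0: low_ink → paused first holds at position 0, and low_ink holds at every earlier position along the way, so low_ink U (low_ink → paused) holds.
At position 0: □(¬paused → ○○paused) is false; low_ink U (low_ink → paused) is true; so □(¬paused → ○○paused) ∧ low_ink U (low_ink → paused) is false.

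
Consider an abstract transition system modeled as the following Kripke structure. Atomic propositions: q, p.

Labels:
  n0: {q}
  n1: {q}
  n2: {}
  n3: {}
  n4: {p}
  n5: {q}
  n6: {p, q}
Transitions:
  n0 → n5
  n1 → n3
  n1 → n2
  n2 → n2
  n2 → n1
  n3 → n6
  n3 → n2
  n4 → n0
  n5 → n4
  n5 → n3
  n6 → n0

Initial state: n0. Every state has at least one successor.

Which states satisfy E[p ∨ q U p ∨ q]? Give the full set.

{n0, n1, n4, n5, n6}

States satisfying p ∨ q: {n0, n1, n4, n5, n6}.
States satisfying E[p ∨ q U p ∨ q]: {n0, n1, n4, n5, n6}.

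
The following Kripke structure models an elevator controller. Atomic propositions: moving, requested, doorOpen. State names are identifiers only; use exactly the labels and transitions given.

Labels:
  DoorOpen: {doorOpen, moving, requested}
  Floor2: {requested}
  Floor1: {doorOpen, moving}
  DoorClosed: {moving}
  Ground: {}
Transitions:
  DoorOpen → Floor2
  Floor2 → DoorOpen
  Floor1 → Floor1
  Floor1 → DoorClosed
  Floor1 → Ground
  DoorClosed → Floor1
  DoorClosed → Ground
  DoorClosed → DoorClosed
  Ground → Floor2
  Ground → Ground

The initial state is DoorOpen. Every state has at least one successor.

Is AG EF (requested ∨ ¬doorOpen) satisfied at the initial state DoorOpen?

States satisfying EF (requested ∨ ¬doorOpen): {DoorOpen, Floor2, Floor1, DoorClosed, Ground}.
States satisfying AG EF (requested ∨ ¬doorOpen): {DoorOpen, Floor2, Floor1, DoorClosed, Ground}.
Every state reachable from DoorOpen satisfies EF (requested ∨ ¬doorOpen).
DoorOpen ∈ Sat(AG EF (requested ∨ ¬doorOpen)).

Holds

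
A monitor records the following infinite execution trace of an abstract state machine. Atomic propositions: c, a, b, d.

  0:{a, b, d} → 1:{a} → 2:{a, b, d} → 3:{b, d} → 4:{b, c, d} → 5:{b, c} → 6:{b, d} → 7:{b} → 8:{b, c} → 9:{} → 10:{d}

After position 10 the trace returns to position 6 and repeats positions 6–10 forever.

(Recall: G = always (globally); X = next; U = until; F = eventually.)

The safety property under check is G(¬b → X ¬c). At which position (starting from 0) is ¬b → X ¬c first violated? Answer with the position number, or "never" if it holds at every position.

never

¬b → X ¬c holds at every position 0..10, and those are all the positions the trace ever visits, so the invariant G(¬b → X ¬c) is never violated.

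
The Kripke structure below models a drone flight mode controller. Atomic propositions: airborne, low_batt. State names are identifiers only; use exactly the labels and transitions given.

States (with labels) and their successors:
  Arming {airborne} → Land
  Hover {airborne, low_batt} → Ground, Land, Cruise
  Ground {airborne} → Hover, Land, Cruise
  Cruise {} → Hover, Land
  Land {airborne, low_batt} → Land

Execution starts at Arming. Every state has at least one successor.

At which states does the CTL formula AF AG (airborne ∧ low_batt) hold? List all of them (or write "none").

{Arming, Land}

States satisfying AG (airborne ∧ low_batt): {Land}.
States satisfying AF AG (airborne ∧ low_batt): {Arming, Land}.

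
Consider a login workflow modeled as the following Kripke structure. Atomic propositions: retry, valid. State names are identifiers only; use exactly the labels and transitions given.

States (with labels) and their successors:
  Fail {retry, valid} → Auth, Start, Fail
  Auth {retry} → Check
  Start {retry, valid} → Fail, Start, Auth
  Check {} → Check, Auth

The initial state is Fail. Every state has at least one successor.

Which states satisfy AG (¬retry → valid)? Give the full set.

none

States satisfying ¬retry → valid: {Fail, Auth, Start}.
States satisfying AG (¬retry → valid): ∅.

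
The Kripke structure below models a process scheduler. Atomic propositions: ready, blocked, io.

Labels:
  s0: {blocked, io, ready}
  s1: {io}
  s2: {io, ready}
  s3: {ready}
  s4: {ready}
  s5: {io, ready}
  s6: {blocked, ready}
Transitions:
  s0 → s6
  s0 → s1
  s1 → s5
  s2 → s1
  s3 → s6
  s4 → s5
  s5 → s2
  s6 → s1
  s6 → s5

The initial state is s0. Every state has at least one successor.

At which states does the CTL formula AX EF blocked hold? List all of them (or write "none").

{s3}

States satisfying EF blocked: {s0, s3, s6}.
States satisfying AX EF blocked: {s3}.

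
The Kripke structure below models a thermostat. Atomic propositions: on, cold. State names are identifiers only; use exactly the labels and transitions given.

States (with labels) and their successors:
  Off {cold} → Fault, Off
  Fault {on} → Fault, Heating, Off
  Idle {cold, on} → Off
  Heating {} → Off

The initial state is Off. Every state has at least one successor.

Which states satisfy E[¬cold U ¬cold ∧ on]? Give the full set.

States satisfying ¬cold: {Fault, Heating}.
States satisfying ¬cold ∧ on: {Fault}.
States satisfying E[¬cold U ¬cold ∧ on]: {Fault}.

{Fault}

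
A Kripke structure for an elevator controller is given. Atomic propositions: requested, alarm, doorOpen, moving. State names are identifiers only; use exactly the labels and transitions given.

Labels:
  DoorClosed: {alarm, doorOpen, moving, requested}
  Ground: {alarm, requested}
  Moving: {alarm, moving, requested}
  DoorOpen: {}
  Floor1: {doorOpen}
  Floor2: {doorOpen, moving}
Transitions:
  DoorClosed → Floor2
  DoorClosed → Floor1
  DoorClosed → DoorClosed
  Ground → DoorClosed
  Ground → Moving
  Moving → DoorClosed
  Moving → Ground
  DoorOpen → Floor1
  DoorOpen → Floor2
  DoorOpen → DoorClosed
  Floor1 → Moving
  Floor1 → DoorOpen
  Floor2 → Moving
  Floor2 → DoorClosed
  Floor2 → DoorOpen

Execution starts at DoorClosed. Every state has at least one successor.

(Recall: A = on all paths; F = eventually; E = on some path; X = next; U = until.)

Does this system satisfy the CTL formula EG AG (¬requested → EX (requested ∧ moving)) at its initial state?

Yes

States satisfying AG (¬requested → EX (requested ∧ moving)): {DoorClosed, Ground, Moving, DoorOpen, Floor1, Floor2}.
States satisfying EG AG (¬requested → EX (requested ∧ moving)): {DoorClosed, Ground, Moving, DoorOpen, Floor1, Floor2}.
DoorClosed ∈ Sat(EG AG (¬requested → EX (requested ∧ moving))).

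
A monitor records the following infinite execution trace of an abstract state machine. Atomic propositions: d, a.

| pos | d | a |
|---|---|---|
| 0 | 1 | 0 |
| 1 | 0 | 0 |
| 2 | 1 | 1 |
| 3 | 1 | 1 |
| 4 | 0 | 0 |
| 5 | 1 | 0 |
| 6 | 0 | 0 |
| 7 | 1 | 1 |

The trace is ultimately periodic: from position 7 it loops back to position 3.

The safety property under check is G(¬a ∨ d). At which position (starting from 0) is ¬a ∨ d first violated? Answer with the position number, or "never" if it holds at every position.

¬a ∨ d holds at every position 0..7, and those are all the positions the trace ever visits, so the invariant G(¬a ∨ d) is never violated.

never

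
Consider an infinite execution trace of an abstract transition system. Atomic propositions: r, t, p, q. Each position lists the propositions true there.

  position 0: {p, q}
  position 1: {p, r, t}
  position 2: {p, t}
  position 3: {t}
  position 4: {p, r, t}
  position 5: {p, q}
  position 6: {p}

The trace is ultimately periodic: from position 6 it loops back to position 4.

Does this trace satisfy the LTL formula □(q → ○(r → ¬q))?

q → ○(r → ¬q) holds at every position 0..6, and those are all positions ever visited, so □(q → ○(r → ¬q)) holds.
Positions where q holds: 0, 5.
Check ○(r → ¬q) at each: 0→ok, 5→ok.

Holds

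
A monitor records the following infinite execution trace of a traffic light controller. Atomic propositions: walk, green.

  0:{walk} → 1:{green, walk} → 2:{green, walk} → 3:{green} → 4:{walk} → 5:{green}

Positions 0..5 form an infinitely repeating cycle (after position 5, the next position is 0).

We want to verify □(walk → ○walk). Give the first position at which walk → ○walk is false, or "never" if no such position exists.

Check walk → ○walk at each position in order: 0 ✓, 1 ✓.
At position 2 the labels are {green, walk} and the next position 3 has {green}, so walk → ○walk is false there. This is the first violation.

2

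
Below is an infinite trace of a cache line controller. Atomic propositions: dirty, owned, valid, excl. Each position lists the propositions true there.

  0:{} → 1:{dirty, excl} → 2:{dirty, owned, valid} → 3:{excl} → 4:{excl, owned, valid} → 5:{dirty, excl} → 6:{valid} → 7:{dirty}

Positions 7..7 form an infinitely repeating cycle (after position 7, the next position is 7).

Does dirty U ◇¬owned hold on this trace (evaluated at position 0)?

Holds

Walking from position 0: ◇¬owned first holds at position 0, and dirty holds at every earlier position along the way, so dirty U ◇¬owned holds.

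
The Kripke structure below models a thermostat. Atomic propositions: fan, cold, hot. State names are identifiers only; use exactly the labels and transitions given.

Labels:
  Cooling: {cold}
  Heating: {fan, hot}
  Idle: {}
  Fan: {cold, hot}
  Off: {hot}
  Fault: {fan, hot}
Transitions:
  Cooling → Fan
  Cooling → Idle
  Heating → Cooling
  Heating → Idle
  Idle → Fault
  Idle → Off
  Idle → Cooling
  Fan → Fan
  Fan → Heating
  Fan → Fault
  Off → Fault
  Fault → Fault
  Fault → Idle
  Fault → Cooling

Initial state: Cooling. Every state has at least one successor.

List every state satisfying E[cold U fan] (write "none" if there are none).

States satisfying cold: {Cooling, Fan}.
States satisfying fan: {Heating, Fault}.
States satisfying E[cold U fan]: {Cooling, Heating, Fan, Fault}.

{Cooling, Heating, Fan, Fault}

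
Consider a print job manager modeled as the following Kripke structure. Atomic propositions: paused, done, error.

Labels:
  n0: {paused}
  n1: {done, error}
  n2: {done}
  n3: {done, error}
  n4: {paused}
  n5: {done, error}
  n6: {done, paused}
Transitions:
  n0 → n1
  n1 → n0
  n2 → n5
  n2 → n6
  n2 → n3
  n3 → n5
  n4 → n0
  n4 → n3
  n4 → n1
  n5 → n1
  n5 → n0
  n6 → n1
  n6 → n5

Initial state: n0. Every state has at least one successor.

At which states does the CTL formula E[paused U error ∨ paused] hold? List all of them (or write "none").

States satisfying paused: {n0, n4, n6}.
States satisfying error ∨ paused: {n0, n1, n3, n4, n5, n6}.
States satisfying E[paused U error ∨ paused]: {n0, n1, n3, n4, n5, n6}.

{n0, n1, n3, n4, n5, n6}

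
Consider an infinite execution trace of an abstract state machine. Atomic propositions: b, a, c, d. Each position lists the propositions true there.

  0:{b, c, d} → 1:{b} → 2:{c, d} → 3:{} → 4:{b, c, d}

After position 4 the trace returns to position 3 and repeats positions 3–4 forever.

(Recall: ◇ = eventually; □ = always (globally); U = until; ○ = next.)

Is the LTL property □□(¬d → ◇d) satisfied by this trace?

Holds

□(¬d → ◇d) holds at every position 0..4, and those are all positions ever visited, so □□(¬d → ◇d) holds.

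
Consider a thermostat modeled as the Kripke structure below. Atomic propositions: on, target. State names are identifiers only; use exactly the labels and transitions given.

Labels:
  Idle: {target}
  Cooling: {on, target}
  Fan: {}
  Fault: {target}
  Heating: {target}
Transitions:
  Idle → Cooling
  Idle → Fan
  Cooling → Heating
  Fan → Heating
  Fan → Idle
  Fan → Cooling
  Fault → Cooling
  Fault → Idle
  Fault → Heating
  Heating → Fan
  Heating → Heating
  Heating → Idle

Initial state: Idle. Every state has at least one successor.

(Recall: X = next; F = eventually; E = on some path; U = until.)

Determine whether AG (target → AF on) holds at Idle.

States satisfying target → AF on: {Cooling, Fan}.
States satisfying AG (target → AF on): ∅.
Heating is reachable from Idle and violates target → AF on, so AG fails at Idle.
Idle ∉ Sat(AG (target → AF on)).

Violated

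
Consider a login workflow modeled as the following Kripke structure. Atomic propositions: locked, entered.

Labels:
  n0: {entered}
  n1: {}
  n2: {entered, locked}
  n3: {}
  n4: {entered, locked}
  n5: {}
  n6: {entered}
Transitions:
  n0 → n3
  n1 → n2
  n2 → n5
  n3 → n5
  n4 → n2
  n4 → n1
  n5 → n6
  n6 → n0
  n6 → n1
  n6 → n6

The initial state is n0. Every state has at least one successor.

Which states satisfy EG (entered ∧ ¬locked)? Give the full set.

{n6}

States satisfying entered ∧ ¬locked: {n0, n6}.
States satisfying EG (entered ∧ ¬locked): {n6}.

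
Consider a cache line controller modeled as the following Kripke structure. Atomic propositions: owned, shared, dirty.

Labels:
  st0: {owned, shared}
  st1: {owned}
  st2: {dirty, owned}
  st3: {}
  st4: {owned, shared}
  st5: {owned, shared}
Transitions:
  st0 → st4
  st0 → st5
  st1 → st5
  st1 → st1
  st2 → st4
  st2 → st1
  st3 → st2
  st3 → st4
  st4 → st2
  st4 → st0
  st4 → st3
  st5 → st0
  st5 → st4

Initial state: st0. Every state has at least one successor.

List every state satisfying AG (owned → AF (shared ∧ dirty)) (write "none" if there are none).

none

States satisfying owned → AF (shared ∧ dirty): {st3}.
States satisfying AG (owned → AF (shared ∧ dirty)): ∅.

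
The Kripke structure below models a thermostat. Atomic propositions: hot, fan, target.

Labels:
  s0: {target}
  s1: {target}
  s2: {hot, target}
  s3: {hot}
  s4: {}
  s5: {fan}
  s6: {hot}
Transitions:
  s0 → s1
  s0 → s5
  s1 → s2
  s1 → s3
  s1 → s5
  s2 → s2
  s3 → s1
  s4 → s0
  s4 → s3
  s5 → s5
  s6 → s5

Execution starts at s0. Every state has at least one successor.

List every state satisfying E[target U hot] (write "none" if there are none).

{s0, s1, s2, s3, s6}

States satisfying target: {s0, s1, s2}.
States satisfying hot: {s2, s3, s6}.
States satisfying E[target U hot]: {s0, s1, s2, s3, s6}.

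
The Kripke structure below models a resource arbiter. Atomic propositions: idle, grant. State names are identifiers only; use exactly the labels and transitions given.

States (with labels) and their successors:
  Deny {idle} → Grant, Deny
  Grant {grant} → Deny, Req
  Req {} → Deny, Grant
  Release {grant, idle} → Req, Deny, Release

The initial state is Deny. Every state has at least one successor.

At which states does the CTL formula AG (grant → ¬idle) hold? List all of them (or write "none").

States satisfying grant → ¬idle: {Deny, Grant, Req}.
States satisfying AG (grant → ¬idle): {Deny, Grant, Req}.

{Deny, Grant, Req}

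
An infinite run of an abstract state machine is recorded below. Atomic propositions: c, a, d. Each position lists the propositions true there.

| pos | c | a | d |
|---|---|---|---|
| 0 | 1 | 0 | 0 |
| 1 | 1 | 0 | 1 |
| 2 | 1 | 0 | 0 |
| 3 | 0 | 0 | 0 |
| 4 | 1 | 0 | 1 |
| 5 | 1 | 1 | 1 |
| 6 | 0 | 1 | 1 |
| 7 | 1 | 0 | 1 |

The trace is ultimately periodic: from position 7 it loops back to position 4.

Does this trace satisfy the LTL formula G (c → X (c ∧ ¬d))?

No

c → X (c ∧ ¬d) must hold at every position from 0 onward. It fails at position 0, so G (c → X (c ∧ ¬d)) is false.
Positions where c holds: 0, 1, 2, 4, 5, 7.
Check X (c ∧ ¬d) at each: 0→fails, 1→ok, 2→fails, 4→fails, 5→fails, 7→fails.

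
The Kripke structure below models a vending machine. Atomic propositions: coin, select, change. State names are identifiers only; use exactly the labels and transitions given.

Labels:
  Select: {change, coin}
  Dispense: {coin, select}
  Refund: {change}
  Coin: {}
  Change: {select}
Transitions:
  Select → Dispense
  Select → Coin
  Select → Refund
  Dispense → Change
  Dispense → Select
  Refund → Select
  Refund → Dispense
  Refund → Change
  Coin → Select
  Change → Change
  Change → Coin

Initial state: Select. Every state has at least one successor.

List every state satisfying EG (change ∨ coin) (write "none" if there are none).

{Select, Dispense, Refund}

States satisfying change ∨ coin: {Select, Dispense, Refund}.
States satisfying EG (change ∨ coin): {Select, Dispense, Refund}.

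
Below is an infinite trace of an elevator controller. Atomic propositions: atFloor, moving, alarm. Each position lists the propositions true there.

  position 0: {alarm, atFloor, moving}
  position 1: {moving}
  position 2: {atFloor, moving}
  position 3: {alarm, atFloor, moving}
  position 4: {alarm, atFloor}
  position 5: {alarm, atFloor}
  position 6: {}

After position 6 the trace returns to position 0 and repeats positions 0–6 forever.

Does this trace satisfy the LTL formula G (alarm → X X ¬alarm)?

alarm → X X ¬alarm must hold at every position from 0 onward. It fails at position 3, so G (alarm → X X ¬alarm) is false.
Positions where alarm holds: 0, 3, 4, 5.
Check X X ¬alarm at each: 0→ok, 3→fails, 4→ok, 5→fails.

Does not hold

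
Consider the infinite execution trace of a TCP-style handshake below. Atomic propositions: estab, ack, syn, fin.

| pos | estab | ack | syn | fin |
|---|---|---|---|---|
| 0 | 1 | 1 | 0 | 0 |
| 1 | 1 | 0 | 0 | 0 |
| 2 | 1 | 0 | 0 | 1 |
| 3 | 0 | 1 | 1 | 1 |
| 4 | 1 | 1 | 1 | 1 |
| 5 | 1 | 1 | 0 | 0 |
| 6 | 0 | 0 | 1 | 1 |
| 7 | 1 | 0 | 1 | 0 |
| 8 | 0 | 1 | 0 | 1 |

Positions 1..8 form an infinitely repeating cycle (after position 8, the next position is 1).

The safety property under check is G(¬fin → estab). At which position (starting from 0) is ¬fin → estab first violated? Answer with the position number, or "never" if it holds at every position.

never

¬fin → estab holds at every position 0..8, and those are all the positions the trace ever visits, so the invariant G(¬fin → estab) is never violated.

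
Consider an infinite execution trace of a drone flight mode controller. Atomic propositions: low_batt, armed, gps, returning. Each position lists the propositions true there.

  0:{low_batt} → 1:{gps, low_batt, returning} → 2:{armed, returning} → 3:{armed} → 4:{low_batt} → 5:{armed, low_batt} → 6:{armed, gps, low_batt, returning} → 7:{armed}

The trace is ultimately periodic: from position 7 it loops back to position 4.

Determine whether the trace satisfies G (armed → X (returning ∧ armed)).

Violated

armed → X (returning ∧ armed) must hold at every position from 0 onward. It fails at position 2, so G (armed → X (returning ∧ armed)) is false.
Positions where armed holds: 2, 3, 5, 6, 7.
Check X (returning ∧ armed) at each: 2→fails, 3→fails, 5→ok, 6→fails, 7→fails.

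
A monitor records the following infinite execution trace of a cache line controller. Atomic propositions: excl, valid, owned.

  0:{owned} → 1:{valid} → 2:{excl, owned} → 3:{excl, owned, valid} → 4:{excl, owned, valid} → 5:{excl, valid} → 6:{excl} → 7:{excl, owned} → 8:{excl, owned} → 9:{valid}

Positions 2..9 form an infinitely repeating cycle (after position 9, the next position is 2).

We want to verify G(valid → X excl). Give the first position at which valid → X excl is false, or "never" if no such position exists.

never

valid → X excl holds at every position 0..9, and those are all the positions the trace ever visits, so the invariant G(valid → X excl) is never violated.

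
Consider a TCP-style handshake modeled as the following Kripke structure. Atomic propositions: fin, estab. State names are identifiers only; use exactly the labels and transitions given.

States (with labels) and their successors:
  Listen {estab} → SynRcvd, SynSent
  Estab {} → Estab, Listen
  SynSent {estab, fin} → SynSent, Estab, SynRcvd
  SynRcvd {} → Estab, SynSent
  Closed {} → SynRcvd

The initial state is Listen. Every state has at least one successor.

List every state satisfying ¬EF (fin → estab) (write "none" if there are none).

States satisfying fin → estab: {Listen, Estab, SynSent, SynRcvd, Closed}.
States satisfying EF (fin → estab): {Listen, Estab, SynSent, SynRcvd, Closed}.
States satisfying ¬EF (fin → estab): ∅.

none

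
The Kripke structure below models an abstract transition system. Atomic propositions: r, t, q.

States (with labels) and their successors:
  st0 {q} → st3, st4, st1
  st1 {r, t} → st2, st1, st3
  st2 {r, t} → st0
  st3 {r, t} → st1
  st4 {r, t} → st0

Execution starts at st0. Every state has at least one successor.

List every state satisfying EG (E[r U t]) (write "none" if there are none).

States satisfying E[r U t]: {st1, st2, st3, st4}.
States satisfying EG (E[r U t]): {st1, st3}.

{st1, st3}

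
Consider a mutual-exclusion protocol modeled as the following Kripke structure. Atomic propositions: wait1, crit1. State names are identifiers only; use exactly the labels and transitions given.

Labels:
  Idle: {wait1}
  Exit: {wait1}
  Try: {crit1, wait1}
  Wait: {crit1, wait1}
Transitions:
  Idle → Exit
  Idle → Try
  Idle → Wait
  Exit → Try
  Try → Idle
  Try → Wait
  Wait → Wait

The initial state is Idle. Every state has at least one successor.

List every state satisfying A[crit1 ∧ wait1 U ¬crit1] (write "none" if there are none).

{Idle, Exit}

States satisfying crit1 ∧ wait1: {Try, Wait}.
States satisfying ¬crit1: {Idle, Exit}.
States satisfying A[crit1 ∧ wait1 U ¬crit1]: {Idle, Exit}.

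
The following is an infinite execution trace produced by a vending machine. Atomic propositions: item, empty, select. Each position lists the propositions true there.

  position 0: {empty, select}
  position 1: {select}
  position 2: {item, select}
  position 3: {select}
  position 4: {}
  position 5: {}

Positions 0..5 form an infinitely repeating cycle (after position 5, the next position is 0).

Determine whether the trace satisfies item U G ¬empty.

Walking from position 0: at position 0, G ¬empty has not yet held and item fails, so item U G ¬empty is false.

Does not hold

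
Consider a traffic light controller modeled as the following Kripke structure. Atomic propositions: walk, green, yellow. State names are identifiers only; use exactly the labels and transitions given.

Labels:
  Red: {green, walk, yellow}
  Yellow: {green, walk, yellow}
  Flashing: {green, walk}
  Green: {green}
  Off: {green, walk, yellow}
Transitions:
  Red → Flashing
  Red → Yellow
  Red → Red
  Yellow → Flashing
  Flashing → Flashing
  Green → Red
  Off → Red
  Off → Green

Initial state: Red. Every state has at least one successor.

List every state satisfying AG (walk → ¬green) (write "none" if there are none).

States satisfying walk → ¬green: {Green}.
States satisfying AG (walk → ¬green): ∅.

none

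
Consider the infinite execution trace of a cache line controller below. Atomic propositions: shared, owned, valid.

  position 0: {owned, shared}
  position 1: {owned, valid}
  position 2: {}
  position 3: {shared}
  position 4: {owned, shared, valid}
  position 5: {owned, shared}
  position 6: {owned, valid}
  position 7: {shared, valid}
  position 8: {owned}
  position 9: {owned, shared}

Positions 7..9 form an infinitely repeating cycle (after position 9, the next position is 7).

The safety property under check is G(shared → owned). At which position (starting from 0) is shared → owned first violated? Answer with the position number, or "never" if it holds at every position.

Check shared → owned at each position in order: 0 ✓, 1 ✓, 2 ✓.
At position 3 the labels are {shared}, so shared → owned is false there. This is the first violation.

3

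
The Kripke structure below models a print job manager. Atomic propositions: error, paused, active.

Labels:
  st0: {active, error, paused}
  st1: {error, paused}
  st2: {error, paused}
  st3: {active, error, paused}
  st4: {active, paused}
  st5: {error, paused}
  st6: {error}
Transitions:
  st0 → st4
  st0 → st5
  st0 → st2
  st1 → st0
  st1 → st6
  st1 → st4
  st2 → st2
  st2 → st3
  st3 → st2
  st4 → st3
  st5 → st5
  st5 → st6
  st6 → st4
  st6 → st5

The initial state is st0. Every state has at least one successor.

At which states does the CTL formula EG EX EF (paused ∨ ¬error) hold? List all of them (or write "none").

{st0, st1, st2, st3, st4, st5, st6}

States satisfying EX EF (paused ∨ ¬error): {st0, st1, st2, st3, st4, st5, st6}.
States satisfying EG EX EF (paused ∨ ¬error): {st0, st1, st2, st3, st4, st5, st6}.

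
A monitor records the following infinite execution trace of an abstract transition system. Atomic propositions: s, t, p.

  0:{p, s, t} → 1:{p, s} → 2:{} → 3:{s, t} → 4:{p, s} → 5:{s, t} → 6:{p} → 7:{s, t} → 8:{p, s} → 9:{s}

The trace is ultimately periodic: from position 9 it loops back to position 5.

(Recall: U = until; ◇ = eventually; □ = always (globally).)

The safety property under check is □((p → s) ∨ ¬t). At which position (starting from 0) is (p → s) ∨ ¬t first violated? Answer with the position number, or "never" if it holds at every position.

never

(p → s) ∨ ¬t holds at every position 0..9, and those are all the positions the trace ever visits, so the invariant □((p → s) ∨ ¬t) is never violated.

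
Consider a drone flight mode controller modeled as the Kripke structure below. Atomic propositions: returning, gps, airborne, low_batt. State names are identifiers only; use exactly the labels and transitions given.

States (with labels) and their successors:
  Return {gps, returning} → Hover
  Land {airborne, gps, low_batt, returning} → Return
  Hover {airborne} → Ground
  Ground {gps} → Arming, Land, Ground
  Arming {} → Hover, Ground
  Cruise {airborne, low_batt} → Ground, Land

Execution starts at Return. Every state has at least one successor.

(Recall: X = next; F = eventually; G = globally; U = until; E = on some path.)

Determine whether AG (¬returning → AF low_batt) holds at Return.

States satisfying ¬returning → AF low_batt: {Return, Land, Cruise}.
States satisfying AG (¬returning → AF low_batt): ∅.
Arming is reachable from Return and violates ¬returning → AF low_batt, so AG fails at Return.
Return ∉ Sat(AG (¬returning → AF low_batt)).

Does not hold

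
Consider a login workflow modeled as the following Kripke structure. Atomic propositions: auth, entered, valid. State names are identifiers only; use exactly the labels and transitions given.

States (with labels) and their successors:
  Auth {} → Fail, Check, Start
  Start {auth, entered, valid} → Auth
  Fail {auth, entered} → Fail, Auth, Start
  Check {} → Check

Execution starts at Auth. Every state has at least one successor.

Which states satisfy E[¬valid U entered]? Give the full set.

{Auth, Start, Fail}

States satisfying ¬valid: {Auth, Fail, Check}.
States satisfying entered: {Start, Fail}.
States satisfying E[¬valid U entered]: {Auth, Start, Fail}.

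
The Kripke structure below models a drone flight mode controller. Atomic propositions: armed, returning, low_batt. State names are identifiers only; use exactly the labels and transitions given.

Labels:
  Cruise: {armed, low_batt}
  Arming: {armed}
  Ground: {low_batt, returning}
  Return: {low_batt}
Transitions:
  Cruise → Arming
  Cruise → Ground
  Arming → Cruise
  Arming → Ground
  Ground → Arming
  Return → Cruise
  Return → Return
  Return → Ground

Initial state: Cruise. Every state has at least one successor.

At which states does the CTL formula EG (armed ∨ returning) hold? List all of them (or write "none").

States satisfying armed ∨ returning: {Cruise, Arming, Ground}.
States satisfying EG (armed ∨ returning): {Cruise, Arming, Ground}.

{Cruise, Arming, Ground}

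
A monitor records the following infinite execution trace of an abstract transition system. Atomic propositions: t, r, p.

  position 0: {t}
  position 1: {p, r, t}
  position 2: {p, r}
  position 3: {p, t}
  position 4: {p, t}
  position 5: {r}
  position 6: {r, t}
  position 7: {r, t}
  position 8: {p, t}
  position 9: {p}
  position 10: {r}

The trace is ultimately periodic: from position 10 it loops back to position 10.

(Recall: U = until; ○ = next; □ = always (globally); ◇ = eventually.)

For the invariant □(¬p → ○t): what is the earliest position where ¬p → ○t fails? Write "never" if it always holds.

10

Check ¬p → ○t at each position in order: 0 ✓, 1 ✓, 2 ✓, 3 ✓, 4 ✓, 5 ✓, 6 ✓, 7 ✓, 8 ✓, 9 ✓.
At position 10 the labels are {r} and the next position 10 has {r}, so ¬p → ○t is false there. This is the first violation.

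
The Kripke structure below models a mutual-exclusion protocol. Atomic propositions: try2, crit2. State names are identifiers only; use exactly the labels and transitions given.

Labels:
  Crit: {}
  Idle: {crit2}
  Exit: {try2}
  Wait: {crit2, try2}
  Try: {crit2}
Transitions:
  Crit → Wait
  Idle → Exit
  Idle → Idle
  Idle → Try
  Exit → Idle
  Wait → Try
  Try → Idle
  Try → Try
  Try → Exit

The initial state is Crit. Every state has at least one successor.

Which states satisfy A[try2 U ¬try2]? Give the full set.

States satisfying try2: {Exit, Wait}.
States satisfying ¬try2: {Crit, Idle, Try}.
States satisfying A[try2 U ¬try2]: {Crit, Idle, Exit, Wait, Try}.

{Crit, Idle, Exit, Wait, Try}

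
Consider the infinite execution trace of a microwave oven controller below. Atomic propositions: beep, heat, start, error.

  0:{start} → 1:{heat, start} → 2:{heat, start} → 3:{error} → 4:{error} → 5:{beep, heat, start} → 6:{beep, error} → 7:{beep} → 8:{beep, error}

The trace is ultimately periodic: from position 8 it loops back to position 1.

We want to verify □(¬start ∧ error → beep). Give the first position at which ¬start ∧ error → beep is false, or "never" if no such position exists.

Check ¬start ∧ error → beep at each position in order: 0 ✓, 1 ✓, 2 ✓.
At position 3 the labels are {error}, so ¬start ∧ error → beep is false there. This is the first violation.

3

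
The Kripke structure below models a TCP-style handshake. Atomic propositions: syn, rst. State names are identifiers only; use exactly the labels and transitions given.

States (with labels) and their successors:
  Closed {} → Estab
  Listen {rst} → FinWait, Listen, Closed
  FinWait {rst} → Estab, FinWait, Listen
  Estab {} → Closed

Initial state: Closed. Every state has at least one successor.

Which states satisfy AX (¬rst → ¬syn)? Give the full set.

States satisfying ¬rst → ¬syn: {Closed, Listen, FinWait, Estab}.
States satisfying AX (¬rst → ¬syn): {Closed, Listen, FinWait, Estab}.

{Closed, Listen, FinWait, Estab}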